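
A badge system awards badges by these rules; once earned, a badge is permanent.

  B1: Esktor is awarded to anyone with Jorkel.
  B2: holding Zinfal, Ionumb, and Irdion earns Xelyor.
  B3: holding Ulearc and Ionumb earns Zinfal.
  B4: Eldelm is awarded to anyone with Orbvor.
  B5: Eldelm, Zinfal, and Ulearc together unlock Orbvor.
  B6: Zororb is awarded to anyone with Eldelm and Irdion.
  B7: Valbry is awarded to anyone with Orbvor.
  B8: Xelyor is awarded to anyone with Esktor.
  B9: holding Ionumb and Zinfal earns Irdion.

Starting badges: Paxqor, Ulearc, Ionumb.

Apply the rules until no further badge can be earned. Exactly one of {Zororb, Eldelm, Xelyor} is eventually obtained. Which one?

With Ulearc and Ionumb, Zinfal is earned (B3).
With Ionumb and Zinfal, Irdion is earned (B9).
With Zinfal, Ionumb, and Irdion, Xelyor is earned (B2).
Eldelm would need Orbvor (B4), but Orbvor is never earned. Zororb would need Eldelm and Irdion (B6), but Eldelm is never earned.

Xelyor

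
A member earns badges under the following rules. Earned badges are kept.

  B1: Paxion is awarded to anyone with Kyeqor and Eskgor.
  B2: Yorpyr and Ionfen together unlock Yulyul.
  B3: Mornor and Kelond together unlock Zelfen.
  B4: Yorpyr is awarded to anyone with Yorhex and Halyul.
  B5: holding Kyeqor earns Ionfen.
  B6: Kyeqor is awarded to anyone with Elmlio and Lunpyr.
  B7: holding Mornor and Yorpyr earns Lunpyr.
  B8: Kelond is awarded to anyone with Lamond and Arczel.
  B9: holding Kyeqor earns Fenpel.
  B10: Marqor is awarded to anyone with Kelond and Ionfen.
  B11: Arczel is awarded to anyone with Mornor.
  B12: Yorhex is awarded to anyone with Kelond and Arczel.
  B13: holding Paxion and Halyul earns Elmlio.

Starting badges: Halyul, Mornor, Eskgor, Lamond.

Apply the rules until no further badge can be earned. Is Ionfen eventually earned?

No

Ionfen would need Kyeqor (B5), but Kyeqor is never earned.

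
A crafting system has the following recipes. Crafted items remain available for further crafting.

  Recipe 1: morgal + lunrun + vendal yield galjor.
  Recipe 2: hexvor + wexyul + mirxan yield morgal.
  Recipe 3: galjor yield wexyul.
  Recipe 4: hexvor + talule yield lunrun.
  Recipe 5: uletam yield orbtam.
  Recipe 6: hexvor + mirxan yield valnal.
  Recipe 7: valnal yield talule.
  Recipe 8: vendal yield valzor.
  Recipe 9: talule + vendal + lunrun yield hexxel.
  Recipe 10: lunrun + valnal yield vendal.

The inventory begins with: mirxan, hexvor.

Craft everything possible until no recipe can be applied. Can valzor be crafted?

hexvor + mirxan → valnal (Recipe 6).
valnal → talule (Recipe 7).
hexvor + talule → lunrun (Recipe 4).
Using Recipe 10, lunrun and valnal make vendal.
Using Recipe 8, vendal makes valzor.

Yes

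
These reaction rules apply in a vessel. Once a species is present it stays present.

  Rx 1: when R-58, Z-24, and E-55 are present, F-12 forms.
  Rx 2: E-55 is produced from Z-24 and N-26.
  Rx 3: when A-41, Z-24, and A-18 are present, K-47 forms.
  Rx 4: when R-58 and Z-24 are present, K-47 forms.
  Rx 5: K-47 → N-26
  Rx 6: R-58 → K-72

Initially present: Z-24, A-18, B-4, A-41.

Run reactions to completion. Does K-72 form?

K-72 would need R-58 (Rx 6), but R-58 never forms.

No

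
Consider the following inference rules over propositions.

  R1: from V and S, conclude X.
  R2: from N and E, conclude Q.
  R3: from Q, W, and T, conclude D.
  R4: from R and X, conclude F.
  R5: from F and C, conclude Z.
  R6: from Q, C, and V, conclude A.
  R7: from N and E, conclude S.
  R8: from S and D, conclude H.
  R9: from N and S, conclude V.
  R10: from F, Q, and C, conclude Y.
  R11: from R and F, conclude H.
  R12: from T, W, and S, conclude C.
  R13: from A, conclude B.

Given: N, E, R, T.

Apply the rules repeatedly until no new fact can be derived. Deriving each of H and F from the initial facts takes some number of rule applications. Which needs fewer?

F

F: N and E hold, so S follows (R7). N and S hold, so V follows (R9). V and S hold, so X follows (R1). From R and X, R4 gives F. [4 rule applications]
H: From N and E, R7 gives S. N and S hold, so V follows (R9). From V and S, R1 gives X. From R and X, R4 gives F. From R and F, R11 gives H. [5 rule applications]
F needs fewer.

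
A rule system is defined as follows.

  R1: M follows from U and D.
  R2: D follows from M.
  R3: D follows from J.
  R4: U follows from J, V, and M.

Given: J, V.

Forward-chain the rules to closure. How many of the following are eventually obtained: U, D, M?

1

J holds, so D follows (R3).
U would need J, V, and M (R4), but M is never established.
D: reached.
M would need U and D (R1), but U is never established.
Reached: D — 1 of the 3.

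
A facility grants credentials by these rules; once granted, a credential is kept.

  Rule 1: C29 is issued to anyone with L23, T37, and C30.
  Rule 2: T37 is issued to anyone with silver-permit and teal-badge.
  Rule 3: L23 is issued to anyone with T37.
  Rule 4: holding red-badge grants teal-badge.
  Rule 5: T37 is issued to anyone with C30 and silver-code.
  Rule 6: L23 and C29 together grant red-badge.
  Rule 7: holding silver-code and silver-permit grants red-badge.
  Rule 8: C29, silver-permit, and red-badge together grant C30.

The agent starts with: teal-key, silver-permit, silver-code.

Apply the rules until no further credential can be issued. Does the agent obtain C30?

C30 would need C29, silver-permit, and red-badge (Rule 8), but C29 is never granted.

No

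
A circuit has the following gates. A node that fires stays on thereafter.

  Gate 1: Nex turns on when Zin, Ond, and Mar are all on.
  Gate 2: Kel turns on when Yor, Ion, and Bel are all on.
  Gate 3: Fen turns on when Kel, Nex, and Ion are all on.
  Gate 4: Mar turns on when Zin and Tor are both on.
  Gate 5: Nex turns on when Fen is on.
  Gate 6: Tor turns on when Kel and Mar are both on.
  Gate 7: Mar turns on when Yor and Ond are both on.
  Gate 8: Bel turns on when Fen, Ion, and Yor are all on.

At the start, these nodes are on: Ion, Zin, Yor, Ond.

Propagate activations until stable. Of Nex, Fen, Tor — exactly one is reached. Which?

Gate 7: Yor and Ond on → Mar on.
Gate 1: Zin, Ond, and Mar on → Nex on.
Tor would need Kel and Mar (Gate 6), but Kel never turns on. Fen would need Kel, Nex, and Ion (Gate 3), but Kel never turns on.

Nex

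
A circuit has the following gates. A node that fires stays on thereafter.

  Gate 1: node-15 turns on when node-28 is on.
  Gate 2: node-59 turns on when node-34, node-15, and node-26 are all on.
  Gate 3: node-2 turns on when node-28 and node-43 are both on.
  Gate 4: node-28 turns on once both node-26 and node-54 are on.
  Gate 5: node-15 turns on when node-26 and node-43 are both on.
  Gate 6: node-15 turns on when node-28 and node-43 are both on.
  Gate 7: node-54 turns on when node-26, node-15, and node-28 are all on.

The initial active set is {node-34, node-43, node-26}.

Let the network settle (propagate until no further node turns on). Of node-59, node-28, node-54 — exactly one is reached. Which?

node-59

node-26 and node-43 are on, so node-15 turns on (Gate 5).
node-34, node-15, and node-26 are on, so node-59 turns on (Gate 2).
node-54 would need node-26, node-15, and node-28 (Gate 7), but node-28 never turns on. node-28 would need node-26 and node-54 (Gate 4), but node-54 never turns on.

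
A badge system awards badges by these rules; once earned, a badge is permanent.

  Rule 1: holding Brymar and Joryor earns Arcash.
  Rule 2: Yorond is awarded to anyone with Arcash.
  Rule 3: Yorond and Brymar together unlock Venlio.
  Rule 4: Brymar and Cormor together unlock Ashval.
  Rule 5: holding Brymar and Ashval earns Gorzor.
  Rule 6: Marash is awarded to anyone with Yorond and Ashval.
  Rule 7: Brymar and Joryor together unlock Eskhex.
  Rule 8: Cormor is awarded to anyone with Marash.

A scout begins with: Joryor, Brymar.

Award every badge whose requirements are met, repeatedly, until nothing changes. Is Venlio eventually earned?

Yes

With Brymar and Joryor, Arcash is earned (Rule 1).
With Arcash, Yorond is earned (Rule 2).
With Yorond and Brymar, Venlio is earned (Rule 3).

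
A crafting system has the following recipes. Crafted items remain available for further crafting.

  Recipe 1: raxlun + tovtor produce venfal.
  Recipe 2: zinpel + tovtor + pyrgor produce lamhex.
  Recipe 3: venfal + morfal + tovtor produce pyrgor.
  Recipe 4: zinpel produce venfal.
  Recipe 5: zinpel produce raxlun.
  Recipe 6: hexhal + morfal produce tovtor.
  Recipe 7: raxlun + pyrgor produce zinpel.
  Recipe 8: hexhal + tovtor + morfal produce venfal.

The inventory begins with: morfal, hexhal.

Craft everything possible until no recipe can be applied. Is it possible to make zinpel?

zinpel would need raxlun and pyrgor (Recipe 7), but raxlun is never obtained.

No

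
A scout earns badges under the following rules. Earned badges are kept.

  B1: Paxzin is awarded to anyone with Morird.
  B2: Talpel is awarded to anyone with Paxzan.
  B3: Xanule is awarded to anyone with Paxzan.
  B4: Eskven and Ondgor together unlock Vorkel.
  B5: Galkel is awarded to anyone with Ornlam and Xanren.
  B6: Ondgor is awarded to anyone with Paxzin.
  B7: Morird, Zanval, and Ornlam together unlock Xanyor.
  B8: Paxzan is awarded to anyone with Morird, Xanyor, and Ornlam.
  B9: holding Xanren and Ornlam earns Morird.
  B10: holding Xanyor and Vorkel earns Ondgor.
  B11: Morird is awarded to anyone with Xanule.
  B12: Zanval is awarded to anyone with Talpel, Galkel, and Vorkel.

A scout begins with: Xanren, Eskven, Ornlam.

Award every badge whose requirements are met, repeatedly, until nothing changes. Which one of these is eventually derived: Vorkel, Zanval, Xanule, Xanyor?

Vorkel

With Xanren and Ornlam, Morird is earned (B9).
With Morird, Paxzin is earned (B1).
With Paxzin, Ondgor is earned (B6).
With Eskven and Ondgor, Vorkel is earned (B4).
Xanule would need Paxzan (B3), but Paxzan is never earned. Xanyor would need Morird, Zanval, and Ornlam (B7), but Zanval is never earned. Zanval would need Talpel, Galkel, and Vorkel (B12), but Talpel is never earned.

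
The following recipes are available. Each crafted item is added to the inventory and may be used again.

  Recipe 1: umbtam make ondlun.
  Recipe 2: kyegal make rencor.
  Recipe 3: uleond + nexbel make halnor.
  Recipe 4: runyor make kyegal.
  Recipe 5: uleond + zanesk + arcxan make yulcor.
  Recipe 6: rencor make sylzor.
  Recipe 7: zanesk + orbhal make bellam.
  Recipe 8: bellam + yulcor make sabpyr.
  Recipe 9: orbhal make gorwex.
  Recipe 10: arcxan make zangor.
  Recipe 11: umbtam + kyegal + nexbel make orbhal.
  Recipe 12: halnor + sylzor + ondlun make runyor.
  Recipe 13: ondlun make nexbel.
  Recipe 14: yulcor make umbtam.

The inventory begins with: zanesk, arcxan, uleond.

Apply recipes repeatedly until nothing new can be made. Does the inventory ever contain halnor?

Using Recipe 5, uleond, zanesk, and arcxan make yulcor.
Using Recipe 14, yulcor makes umbtam.
umbtam → ondlun (Recipe 1).
ondlun → nexbel (Recipe 13).
Using Recipe 3, uleond and nexbel make halnor.

Yes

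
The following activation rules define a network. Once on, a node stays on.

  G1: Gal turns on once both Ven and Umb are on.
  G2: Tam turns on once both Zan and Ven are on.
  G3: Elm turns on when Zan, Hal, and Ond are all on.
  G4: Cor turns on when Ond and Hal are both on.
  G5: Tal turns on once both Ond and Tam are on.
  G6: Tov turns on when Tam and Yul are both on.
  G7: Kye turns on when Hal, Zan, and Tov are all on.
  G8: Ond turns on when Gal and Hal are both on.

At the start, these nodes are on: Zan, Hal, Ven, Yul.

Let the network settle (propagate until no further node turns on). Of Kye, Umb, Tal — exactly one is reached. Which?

Zan and Ven are on, so Tam turns on (G2).
Tam and Yul are on, so Tov turns on (G6).
G7: Hal, Zan, and Tov on → Kye on.
Tal would need Ond and Tam (G5), but Ond never turns on. No rule produces Umb, and it is not given.

Kye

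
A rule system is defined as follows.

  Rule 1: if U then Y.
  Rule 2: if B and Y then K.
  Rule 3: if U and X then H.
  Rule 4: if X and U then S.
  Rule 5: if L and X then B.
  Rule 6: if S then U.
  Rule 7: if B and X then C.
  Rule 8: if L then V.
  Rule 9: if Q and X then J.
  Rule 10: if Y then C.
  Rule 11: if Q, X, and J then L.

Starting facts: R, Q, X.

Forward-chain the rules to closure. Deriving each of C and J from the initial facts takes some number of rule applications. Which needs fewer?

J: Q and X hold, so J follows (Rule 9). [1 rule application]
C: Q and X hold, so J follows (Rule 9). From Q, X, and J, Rule 11 gives L. L and X hold, so B follows (Rule 5). From B and X, Rule 7 gives C. [4 rule applications]
J needs fewer.

J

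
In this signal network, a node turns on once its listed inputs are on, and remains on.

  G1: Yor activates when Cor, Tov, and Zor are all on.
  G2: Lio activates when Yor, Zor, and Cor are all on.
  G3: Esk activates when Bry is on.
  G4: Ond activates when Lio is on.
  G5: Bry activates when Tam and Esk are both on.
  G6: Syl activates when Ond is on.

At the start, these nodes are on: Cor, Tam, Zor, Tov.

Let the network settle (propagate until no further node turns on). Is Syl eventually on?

G1: Cor, Tov, and Zor on → Yor on.
Yor, Zor, and Cor are on, so Lio activates (G2).
G4: Lio on → Ond on.
G6: Ond on → Syl on.

Yes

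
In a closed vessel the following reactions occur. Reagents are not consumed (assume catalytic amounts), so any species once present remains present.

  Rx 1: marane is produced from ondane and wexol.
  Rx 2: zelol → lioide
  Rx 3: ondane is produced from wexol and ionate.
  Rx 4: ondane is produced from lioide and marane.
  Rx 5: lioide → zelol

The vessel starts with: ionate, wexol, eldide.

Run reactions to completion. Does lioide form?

lioide would need zelol (Rx 2), but zelol never forms.

No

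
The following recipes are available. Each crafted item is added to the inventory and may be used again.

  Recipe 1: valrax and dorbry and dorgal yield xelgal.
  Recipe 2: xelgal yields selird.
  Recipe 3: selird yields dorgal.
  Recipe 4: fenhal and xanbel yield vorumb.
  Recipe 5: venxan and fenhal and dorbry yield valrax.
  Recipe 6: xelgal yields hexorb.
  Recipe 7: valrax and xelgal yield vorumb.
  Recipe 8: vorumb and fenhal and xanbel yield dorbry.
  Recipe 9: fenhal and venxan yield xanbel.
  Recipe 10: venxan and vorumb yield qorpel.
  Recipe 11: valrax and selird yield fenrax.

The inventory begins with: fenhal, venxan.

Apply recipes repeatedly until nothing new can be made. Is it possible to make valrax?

Yes

fenhal and venxan → xanbel (Recipe 9).
Using Recipe 4, fenhal and xanbel make vorumb.
vorumb and fenhal and xanbel → dorbry (Recipe 8).
venxan and fenhal and dorbry → valrax (Recipe 5).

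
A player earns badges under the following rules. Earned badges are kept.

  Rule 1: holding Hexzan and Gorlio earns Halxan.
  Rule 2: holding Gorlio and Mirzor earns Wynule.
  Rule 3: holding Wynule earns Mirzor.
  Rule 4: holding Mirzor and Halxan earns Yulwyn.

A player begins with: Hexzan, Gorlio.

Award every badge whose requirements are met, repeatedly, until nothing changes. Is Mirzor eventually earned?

Mirzor would need Wynule (Rule 3), but Wynule is never earned.

No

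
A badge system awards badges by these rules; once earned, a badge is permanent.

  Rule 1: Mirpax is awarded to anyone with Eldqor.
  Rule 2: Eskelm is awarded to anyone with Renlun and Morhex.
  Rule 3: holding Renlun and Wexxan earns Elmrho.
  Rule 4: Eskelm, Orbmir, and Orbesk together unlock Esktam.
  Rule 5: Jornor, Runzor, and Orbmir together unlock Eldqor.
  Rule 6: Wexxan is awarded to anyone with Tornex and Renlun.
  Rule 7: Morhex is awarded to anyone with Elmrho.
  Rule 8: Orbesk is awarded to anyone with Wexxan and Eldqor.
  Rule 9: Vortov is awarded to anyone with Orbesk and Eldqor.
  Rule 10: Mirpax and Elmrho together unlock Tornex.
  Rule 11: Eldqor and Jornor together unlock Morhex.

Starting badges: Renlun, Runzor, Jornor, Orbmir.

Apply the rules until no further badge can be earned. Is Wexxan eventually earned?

Wexxan would need Tornex and Renlun (Rule 6), but Tornex is never earned.

No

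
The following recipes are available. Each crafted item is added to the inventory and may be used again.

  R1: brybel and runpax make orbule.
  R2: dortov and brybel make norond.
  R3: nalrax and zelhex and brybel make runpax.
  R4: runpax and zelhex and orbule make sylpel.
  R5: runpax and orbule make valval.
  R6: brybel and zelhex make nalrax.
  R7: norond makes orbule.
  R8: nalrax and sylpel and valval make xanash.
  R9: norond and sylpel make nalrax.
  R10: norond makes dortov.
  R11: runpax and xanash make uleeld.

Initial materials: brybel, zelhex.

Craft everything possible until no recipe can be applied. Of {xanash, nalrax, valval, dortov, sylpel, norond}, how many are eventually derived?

Using R6, brybel and zelhex make nalrax.
Using R3, nalrax, zelhex, and brybel make runpax.
Using R1, brybel and runpax make orbule.
Using R5, runpax and orbule make valval.
runpax and zelhex and orbule → sylpel (R4).
nalrax and sylpel and valval → xanash (R8).
xanash: reached.
nalrax: reached.
valval: reached.
dortov would need norond (R10), but norond is never obtained.
sylpel: reached.
norond would need dortov and brybel (R2), but dortov is never obtained.
Reached: xanash, nalrax, valval, and sylpel — 4 of the 6.

4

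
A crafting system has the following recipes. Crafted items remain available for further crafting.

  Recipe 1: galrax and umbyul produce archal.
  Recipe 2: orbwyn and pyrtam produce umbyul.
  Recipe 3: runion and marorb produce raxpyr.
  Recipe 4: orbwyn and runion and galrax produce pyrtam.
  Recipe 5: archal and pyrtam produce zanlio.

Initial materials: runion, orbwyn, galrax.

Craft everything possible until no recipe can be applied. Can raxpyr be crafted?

No

raxpyr would need runion and marorb (Recipe 3), but marorb is never obtained.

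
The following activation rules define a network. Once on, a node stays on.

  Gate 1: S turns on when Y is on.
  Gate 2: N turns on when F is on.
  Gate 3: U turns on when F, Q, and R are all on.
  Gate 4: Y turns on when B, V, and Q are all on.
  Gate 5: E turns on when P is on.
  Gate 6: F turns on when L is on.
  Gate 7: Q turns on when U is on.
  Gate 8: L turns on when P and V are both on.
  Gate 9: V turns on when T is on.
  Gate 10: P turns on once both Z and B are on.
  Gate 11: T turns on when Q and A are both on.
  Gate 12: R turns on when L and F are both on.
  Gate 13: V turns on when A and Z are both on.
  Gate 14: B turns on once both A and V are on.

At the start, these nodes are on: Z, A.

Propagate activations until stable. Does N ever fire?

Gate 13: A and Z on → V on.
A and V are on, so B turns on (Gate 14).
Gate 10: Z and B on → P on.
Gate 8: P and V on → L on.
L is on, so F turns on (Gate 6).
F is on, so N turns on (Gate 2).

Yes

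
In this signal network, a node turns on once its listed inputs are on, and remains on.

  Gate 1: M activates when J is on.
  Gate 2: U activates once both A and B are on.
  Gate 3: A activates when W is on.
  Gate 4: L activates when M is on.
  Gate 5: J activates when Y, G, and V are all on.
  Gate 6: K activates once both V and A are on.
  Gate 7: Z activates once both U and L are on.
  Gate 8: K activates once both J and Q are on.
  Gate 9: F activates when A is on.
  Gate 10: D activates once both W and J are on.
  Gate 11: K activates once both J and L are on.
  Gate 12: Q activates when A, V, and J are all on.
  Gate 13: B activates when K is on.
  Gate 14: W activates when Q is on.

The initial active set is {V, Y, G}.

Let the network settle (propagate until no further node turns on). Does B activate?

Yes

Gate 5: Y, G, and V on → J on.
J is on, so M activates (Gate 1).
Gate 4: M on → L on.
Gate 11: J and L on → K on.
Gate 13: K on → B on.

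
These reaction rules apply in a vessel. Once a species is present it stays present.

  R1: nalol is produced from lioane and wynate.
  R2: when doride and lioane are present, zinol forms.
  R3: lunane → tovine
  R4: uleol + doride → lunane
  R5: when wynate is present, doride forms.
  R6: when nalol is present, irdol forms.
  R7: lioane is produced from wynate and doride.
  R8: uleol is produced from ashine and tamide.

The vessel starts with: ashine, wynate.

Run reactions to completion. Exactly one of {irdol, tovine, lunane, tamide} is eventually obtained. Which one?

irdol

wynate present → doride forms (R5).
wynate and doride present → lioane forms (R7).
lioane and wynate present → nalol forms (R1).
nalol present → irdol forms (R6).
No rule produces tamide, and it is not given. tovine would need lunane (R3), but lunane never forms. lunane would need uleol and doride (R4), but uleol never forms.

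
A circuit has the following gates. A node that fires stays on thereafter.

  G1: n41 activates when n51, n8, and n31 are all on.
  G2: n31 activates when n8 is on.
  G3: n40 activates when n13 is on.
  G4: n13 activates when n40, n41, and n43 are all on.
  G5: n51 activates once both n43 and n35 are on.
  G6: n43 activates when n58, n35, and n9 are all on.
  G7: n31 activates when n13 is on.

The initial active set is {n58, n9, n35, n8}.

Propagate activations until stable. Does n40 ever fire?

No

n40 would need n13 (G3), but n13 never turns on.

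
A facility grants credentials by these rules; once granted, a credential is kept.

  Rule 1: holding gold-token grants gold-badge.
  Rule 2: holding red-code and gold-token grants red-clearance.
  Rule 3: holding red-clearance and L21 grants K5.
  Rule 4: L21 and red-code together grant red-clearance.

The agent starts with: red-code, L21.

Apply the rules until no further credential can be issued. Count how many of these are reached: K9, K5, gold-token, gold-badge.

1

Holding L21 and red-code grants red-clearance (Rule 4).
Holding red-clearance and L21 grants K5 (Rule 3).
No rule produces K9, and it is not given.
K5: reached.
No rule produces gold-token, and it is not given.
gold-badge would need gold-token (Rule 1), but gold-token is never granted.
Reached: K5 — 1 of the 4.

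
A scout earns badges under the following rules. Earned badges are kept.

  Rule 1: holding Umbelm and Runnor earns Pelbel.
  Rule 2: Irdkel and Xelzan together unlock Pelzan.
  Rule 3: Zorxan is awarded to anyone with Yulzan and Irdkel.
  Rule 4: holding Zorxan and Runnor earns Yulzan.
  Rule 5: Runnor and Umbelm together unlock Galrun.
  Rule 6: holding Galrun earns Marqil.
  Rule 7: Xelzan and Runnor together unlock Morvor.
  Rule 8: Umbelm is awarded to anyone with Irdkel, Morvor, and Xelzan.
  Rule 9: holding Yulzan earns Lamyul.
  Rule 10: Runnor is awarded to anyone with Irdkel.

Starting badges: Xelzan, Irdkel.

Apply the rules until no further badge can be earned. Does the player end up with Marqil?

With Irdkel, Runnor is earned (Rule 10).
With Xelzan and Runnor, Morvor is earned (Rule 7).
With Irdkel, Morvor, and Xelzan, Umbelm is earned (Rule 8).
With Runnor and Umbelm, Galrun is earned (Rule 5).
With Galrun, Marqil is earned (Rule 6).

Yes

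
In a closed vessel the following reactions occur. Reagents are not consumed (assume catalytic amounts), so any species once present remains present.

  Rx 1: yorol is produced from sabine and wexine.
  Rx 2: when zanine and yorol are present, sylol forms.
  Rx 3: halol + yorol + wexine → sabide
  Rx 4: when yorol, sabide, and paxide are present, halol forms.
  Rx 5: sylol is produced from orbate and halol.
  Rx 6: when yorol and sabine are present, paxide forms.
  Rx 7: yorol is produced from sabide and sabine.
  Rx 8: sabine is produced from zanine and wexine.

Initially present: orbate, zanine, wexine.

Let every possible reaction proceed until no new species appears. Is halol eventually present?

No

halol would need yorol, sabide, and paxide (Rx 4), but sabide never forms.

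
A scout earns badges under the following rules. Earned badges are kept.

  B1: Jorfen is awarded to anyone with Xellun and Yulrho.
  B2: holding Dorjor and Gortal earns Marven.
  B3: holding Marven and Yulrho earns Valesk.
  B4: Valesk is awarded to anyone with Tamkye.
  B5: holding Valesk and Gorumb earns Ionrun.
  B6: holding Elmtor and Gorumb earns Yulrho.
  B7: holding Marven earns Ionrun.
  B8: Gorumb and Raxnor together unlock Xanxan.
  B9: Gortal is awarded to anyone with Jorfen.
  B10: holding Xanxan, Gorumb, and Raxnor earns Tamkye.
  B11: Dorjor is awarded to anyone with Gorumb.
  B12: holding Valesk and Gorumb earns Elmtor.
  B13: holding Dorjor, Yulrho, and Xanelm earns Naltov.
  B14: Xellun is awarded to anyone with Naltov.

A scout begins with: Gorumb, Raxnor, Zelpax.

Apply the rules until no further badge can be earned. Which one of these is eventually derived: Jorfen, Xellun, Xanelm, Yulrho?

With Gorumb and Raxnor, Xanxan is earned (B8).
With Xanxan, Gorumb, and Raxnor, Tamkye is earned (B10).
With Tamkye, Valesk is earned (B4).
With Valesk and Gorumb, Elmtor is earned (B12).
With Elmtor and Gorumb, Yulrho is earned (B6).
Xellun would need Naltov (B14), but Naltov is never earned. No rule produces Xanelm, and it is not given. Jorfen would need Xellun and Yulrho (B1), but Xellun is never earned.

Yulrho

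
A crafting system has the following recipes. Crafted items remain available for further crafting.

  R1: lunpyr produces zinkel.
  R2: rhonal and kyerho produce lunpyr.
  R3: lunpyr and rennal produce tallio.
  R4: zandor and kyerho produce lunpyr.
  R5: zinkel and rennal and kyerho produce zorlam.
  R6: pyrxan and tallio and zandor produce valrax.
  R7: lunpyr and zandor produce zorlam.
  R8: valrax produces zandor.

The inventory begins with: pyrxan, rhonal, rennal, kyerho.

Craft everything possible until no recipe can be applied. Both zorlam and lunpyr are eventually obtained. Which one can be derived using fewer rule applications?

lunpyr

lunpyr: rhonal and kyerho → lunpyr (R2). [1 rule application]
zorlam: Using R2, rhonal and kyerho make lunpyr. Using R1, lunpyr makes zinkel. zinkel and rennal and kyerho → zorlam (R5). [3 rule applications]
lunpyr needs fewer.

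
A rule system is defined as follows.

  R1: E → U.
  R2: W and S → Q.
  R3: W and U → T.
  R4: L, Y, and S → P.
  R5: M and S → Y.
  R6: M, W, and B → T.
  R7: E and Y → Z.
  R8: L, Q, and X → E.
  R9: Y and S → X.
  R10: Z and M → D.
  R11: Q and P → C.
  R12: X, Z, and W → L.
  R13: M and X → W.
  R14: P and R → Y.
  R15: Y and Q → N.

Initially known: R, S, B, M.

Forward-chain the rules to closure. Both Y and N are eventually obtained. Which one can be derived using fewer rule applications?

Y

Y: M and S hold, so Y follows (R5). [1 rule application]
N: From M and S, R5 gives Y. Y and S hold, so X follows (R9). M and X hold, so W follows (R13). W and S hold, so Q follows (R2). From Y and Q, R15 gives N. [5 rule applications]
Y needs fewer.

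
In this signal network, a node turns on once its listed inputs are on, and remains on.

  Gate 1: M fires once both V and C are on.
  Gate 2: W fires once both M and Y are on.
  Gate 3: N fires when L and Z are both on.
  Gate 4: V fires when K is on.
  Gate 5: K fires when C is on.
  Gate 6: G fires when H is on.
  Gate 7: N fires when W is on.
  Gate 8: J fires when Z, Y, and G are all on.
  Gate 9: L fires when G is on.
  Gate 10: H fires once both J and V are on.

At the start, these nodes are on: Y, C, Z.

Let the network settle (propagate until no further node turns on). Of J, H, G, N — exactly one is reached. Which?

Gate 5: C on → K on.
Gate 4: K on → V on.
Gate 1: V and C on → M on.
M and Y are on, so W fires (Gate 2).
W is on, so N fires (Gate 7).
J would need Z, Y, and G (Gate 8), but G never turns on. H would need J and V (Gate 10), but J never turns on. G would need H (Gate 6), but H never turns on.

N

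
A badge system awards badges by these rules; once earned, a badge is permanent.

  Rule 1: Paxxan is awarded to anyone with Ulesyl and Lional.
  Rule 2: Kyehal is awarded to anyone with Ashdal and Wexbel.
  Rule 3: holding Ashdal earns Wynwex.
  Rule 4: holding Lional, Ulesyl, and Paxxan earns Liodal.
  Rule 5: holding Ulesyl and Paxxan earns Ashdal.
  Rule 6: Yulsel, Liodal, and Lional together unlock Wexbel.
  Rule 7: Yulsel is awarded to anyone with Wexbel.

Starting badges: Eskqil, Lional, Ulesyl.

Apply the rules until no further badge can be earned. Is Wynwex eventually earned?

Yes

With Ulesyl and Lional, Paxxan is earned (Rule 1).
With Ulesyl and Paxxan, Ashdal is earned (Rule 5).
With Ashdal, Wynwex is earned (Rule 3).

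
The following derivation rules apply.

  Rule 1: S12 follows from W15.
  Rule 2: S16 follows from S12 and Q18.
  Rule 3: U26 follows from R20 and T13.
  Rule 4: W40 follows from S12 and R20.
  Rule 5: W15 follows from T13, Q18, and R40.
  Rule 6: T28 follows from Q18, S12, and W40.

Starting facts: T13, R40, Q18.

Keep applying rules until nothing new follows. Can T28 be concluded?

T28 would need Q18, S12, and W40 (Rule 6), but W40 is never established.

No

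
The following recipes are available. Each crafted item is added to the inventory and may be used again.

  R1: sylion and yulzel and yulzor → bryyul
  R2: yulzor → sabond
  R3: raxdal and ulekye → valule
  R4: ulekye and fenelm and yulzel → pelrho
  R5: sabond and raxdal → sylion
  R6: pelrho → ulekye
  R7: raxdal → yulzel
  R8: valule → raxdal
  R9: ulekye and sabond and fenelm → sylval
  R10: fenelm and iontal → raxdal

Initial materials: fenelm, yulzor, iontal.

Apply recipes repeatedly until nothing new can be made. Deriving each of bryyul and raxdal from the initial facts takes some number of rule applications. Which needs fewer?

raxdal

raxdal: fenelm and iontal → raxdal (R10). [1 rule application]
bryyul: Using R10, fenelm and iontal make raxdal. Using R2, yulzor makes sabond. raxdal → yulzel (R7). sabond and raxdal → sylion (R5). sylion and yulzel and yulzor → bryyul (R1). [5 rule applications]
raxdal needs fewer.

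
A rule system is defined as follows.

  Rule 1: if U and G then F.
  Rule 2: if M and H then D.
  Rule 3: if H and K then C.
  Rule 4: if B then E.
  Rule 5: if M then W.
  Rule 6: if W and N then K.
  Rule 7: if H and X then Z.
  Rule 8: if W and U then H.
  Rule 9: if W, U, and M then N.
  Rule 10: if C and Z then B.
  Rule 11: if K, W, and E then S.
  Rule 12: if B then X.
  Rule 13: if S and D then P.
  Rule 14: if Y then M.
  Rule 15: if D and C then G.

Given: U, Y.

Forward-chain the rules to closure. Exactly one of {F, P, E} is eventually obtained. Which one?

Y holds, so M follows (Rule 14).
M holds, so W follows (Rule 5).
W and U hold, so H follows (Rule 8).
W, U, and M hold, so N follows (Rule 9).
From W and N, Rule 6 gives K.
M and H hold, so D follows (Rule 2).
From H and K, Rule 3 gives C.
D and C hold, so G follows (Rule 15).
U and G hold, so F follows (Rule 1).
P would need S and D (Rule 13), but S is never established. E would need B (Rule 4), but B is never established.

F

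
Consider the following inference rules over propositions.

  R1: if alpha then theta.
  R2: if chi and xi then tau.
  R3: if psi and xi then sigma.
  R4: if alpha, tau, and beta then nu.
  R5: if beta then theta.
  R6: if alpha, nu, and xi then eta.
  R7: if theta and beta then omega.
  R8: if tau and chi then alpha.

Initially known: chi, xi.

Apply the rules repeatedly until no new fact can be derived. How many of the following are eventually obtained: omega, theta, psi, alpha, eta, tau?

From chi and xi, R2 gives tau.
tau and chi hold, so alpha follows (R8).
From alpha, R1 gives theta.
omega would need theta and beta (R7), but beta is never established.
theta: reached.
No rule produces psi, and it is not given.
alpha: reached.
eta would need alpha, nu, and xi (R6), but nu is never established.
tau: reached.
Reached: theta, alpha, and tau — 3 of the 6.

3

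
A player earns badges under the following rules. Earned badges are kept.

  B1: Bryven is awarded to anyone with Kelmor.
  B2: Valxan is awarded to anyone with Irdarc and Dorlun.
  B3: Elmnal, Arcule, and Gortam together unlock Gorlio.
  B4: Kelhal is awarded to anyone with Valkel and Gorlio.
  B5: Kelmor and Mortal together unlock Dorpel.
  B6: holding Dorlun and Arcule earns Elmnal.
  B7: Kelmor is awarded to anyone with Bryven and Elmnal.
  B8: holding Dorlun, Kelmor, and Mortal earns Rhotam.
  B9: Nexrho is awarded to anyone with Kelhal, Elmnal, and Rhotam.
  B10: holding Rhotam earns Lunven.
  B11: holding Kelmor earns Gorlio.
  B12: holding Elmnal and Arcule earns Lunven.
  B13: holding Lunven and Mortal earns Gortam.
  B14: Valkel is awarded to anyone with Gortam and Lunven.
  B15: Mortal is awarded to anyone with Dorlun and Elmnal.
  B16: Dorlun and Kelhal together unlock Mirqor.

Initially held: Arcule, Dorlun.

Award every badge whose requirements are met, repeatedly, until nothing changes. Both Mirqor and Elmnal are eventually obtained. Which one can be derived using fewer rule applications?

Elmnal: With Dorlun and Arcule, Elmnal is earned (B6). [1 rule application]
Mirqor: With Dorlun and Arcule, Elmnal is earned (B6). With Dorlun and Elmnal, Mortal is earned (B15). With Elmnal and Arcule, Lunven is earned (B12). With Lunven and Mortal, Gortam is earned (B13). With Gortam and Lunven, Valkel is earned (B14). With Elmnal, Arcule, and Gortam, Gorlio is earned (B3). With Valkel and Gorlio, Kelhal is earned (B4). With Dorlun and Kelhal, Mirqor is earned (B16). [8 rule applications]
Elmnal needs fewer.

Elmnal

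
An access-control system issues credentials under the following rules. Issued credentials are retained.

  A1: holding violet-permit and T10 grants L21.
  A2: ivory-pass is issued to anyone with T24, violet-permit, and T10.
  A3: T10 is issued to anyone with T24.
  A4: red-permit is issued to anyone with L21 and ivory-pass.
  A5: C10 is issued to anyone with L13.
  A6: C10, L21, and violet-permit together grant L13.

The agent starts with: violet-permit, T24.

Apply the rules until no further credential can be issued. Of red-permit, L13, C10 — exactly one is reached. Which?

red-permit

Holding T24 grants T10 (A3).
Holding T24, violet-permit, and T10 grants ivory-pass (A2).
Holding violet-permit and T10 grants L21 (A1).
Holding L21 and ivory-pass grants red-permit (A4).
C10 would need L13 (A5), but L13 is never granted. L13 would need C10, L21, and violet-permit (A6), but C10 is never granted.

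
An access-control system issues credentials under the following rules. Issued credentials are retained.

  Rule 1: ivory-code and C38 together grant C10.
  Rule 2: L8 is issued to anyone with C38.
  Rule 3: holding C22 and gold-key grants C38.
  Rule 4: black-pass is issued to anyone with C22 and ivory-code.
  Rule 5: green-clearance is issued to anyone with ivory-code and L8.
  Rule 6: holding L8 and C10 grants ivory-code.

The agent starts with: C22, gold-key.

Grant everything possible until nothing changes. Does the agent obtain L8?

Yes

Holding C22 and gold-key grants C38 (Rule 3).
Holding C38 grants L8 (Rule 2).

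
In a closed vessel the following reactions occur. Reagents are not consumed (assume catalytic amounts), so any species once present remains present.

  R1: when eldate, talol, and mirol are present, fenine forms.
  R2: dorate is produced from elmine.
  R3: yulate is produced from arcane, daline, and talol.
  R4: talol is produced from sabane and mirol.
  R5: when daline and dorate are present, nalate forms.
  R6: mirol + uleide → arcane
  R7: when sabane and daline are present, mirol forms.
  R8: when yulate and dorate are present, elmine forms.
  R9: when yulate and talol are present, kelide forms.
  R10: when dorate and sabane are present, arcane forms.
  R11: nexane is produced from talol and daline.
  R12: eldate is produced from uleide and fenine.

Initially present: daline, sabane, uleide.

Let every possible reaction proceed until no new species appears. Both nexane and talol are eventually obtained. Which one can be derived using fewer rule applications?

talol

talol: sabane and daline present → mirol forms (R7). sabane and mirol present → talol forms (R4). [2 rule applications]
nexane: sabane and daline present → mirol forms (R7). sabane and mirol present → talol forms (R4). talol and daline present → nexane forms (R11). [3 rule applications]
talol needs fewer.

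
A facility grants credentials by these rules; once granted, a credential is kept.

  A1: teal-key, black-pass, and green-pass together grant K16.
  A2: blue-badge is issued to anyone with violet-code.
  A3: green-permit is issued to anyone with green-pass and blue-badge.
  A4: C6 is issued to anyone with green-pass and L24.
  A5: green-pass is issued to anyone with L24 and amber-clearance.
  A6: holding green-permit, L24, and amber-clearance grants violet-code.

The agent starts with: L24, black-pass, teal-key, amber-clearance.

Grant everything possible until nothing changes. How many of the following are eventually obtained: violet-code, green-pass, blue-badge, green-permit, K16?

Holding L24 and amber-clearance grants green-pass (A5).
Holding teal-key, black-pass, and green-pass grants K16 (A1).
violet-code would need green-permit, L24, and amber-clearance (A6), but green-permit is never granted.
green-pass: reached.
blue-badge would need violet-code (A2), but violet-code is never granted.
green-permit would need green-pass and blue-badge (A3), but blue-badge is never granted.
K16: reached.
Reached: green-pass and K16 — 2 of the 5.

2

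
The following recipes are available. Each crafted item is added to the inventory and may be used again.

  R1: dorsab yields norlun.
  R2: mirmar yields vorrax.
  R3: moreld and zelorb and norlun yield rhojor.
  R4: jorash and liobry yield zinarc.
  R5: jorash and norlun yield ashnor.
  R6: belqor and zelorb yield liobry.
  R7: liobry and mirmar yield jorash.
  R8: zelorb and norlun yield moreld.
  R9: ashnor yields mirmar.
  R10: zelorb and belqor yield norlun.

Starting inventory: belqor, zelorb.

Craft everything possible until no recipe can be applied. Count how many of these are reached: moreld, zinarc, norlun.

2

zelorb and belqor → norlun (R10).
Using R8, zelorb and norlun make moreld.
moreld: reached.
zinarc would need jorash and liobry (R4), but jorash is never obtained.
norlun: reached.
Reached: moreld and norlun — 2 of the 3.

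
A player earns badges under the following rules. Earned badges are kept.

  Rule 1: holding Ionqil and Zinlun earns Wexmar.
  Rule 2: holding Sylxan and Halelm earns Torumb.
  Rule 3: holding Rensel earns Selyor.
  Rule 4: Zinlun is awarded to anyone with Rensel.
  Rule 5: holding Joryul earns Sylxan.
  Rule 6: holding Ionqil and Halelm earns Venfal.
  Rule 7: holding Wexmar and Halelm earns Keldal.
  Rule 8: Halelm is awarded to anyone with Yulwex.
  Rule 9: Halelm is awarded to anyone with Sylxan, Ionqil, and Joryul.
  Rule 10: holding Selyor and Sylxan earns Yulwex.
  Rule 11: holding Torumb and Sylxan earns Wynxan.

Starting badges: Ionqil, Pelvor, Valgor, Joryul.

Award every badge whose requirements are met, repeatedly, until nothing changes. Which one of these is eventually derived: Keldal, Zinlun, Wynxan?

With Joryul, Sylxan is earned (Rule 5).
With Sylxan, Ionqil, and Joryul, Halelm is earned (Rule 9).
With Sylxan and Halelm, Torumb is earned (Rule 2).
With Torumb and Sylxan, Wynxan is earned (Rule 11).
Zinlun would need Rensel (Rule 4), but Rensel is never earned. Keldal would need Wexmar and Halelm (Rule 7), but Wexmar is never earned.

Wynxan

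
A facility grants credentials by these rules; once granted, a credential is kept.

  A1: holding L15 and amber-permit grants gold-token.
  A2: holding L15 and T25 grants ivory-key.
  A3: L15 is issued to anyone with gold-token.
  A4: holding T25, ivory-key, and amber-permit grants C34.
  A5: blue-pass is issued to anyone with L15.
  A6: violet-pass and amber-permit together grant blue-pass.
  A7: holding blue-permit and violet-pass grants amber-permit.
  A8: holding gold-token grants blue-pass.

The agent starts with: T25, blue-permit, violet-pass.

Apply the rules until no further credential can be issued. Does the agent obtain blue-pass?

Holding blue-permit and violet-pass grants amber-permit (A7).
Holding violet-pass and amber-permit grants blue-pass (A6).

Yes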